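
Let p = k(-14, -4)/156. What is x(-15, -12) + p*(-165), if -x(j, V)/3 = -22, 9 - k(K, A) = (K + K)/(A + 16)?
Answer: 4213/78 ≈ 54.013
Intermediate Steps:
k(K, A) = 9 - 2*K/(16 + A) (k(K, A) = 9 - (K + K)/(A + 16) = 9 - 2*K/(16 + A))
x(j, V) = 66 (x(j, V) = -3*(-22) = 66)
p = 17/234 (p = ((144 - 2*(-14) + 9*(-4))/(16 - 4))/156 = ((144 + 28 - 36)/12)*(1/156) = ((1/12)*136)*(1/156) = (34/3)*(1/156) = 17/234 ≈ 0.072650)
x(-15, -12) + p*(-165) = 66 + (17/234)*(-165) = 66 - 935/78 = 4213/78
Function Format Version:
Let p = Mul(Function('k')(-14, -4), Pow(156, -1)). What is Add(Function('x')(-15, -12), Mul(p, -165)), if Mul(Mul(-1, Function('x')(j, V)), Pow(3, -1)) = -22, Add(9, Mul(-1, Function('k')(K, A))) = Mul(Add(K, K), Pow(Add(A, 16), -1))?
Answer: Rational(4213, 78) ≈ 54.013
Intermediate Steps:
Function('k')(K, A) = Add(9, Mul(-2, K, Pow(Add(16, A), -1))) (Function('k')(K, A) = Add(9, Mul(-1, Mul(Add(K, K), Pow(Add(A, 16), -1)))) = Add(9, Mul(-1, Mul(Mul(2, K), Pow(Add(16, A), -1)))) = Add(9, Mul(-1, Mul(2, K, Pow(Add(16, A), -1)))) = Add(9, Mul(-2, K, Pow(Add(16, A), -1))))
Function('x')(j, V) = 66 (Function('x')(j, V) = Mul(-3, -22) = 66)
p = Rational(17, 234) (p = Mul(Mul(Pow(Add(16, -4), -1), Add(144, Mul(-2, -14), Mul(9, -4))), Pow(156, -1)) = Mul(Mul(Pow(12, -1), Add(144, 28, -36)), Rational(1, 156)) = Mul(Mul(Rational(1, 12), 136), Rational(1, 156)) = Mul(Rational(34, 3), Rational(1, 156)) = Rational(17, 234) ≈ 0.072650)
Add(Function('x')(-15, -12), Mul(p, -165)) = Add(66, Mul(Rational(17, 234), -165)) = Add(66, Rational(-935, 78)) = Rational(4213, 78)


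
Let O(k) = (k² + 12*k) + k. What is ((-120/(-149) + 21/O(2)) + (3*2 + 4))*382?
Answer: 3274313/745 ≈ 4395.0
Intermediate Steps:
O(k) = k² + 13*k
((-120/(-149) + 21/O(2)) + (3*2 + 4))*382 = ((-120/(-149) + 21/((2*(13 + 2)))) + (3*2 + 4))*382 = ((-120*(-1/149) + 21/((2*15))) + (6 + 4))*382 = ((120/149 + 21/30) + 10)*382 = ((120/149 + 21*(1/30)) + 10)*382 = ((120/149 + 7/10) + 10)*382 = (2243/1490 + 10)*382 = (17143/1490)*382 = 3274313/745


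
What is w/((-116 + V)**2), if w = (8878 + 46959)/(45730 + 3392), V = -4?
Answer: 55837/707356800 ≈ 7.8938e-5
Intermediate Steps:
w = 55837/49122 ≈ 1.1367
w/((-116 + V)**2) = 55837/(49122*((-116 - 4)**2)) = 55837/(49122*((-120)**2)) = (55837/49122)/14400 = (55837/49122)*(1/14400) = 55837/707356800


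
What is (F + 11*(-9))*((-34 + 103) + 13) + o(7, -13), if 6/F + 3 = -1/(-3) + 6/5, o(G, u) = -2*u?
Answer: -92702/11 ≈ -8427.5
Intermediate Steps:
F = -45/11 (F = 6/(-3 + (-1/(-3) + 6/5)) = 6/(-3 + (-1*(-⅓) + 6*(⅕))) = 6/(-3 + (⅓ + 6/5)) = 6/(-3 + 23/15) = 6/(-22/15) = 6*(-15/22) = -45/11 ≈ -4.0909)
(F + 11*(-9))*((-34 + 103) + 13) + o(7, -13) = (-45/11 + 11*(-9))*((-34 + 103) + 13) - 2*(-13) = (-45/11 - 99)*(69 + 13) + 26 = -1134/11*82 + 26 = -92988/11 + 26 = -92702/11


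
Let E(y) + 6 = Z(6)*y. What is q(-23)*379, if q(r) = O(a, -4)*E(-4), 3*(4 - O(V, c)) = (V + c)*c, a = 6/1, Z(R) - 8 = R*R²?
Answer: -6837160/3 ≈ -2.2791e+6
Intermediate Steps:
Z(R) = 8 + R³ (Z(R) = 8 + R*R² = 8 + R³)
a = 6 (a = 6*1 = 6)
O(V, c) = 4 - c*(V + c)/3 (O(V, c) = 4 - (V + c)*c/3 = 4 - c*(V + c)/3)
E(y) = -6 + 224*y (E(y) = -6 + (8 + 6³)*y = -6 + (8 + 216)*y = -6 + 224*y)
q(r) = -18040/3 (q(r) = (4 - ⅓*(-4)² - ⅓*6*(-4))*(-6 + 224*(-4)) = (4 - ⅓*16 + 8)*(-6 - 896) = (4 - 16/3 + 8)*(-902) = (20/3)*(-902) = -18040/3)
q(-23)*379 = -18040/3*379 = -6837160/3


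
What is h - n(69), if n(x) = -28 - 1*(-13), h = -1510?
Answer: -1495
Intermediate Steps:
n(x) = -15 (n(x) = -28 + 13 = -15)
h - n(69) = -1510 - 1*(-15) = -1510 + 15 = -1495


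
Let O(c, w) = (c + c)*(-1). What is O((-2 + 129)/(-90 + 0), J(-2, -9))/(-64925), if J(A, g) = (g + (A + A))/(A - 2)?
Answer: -127/2921625 ≈ -4.3469e-5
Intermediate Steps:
J(A, g) = (g + 2*A)/(-2 + A)
O(c, w) = -2*c (O(c, w) = (2*c)*(-1) = -2*c)
O((-2 + 129)/(-90 + 0), J(-2, -9))/(-64925) = -2*(-2 + 129)/(-90 + 0)/(-64925) = -254/(-90)*(-1/64925) = -254*(-1)/90*(-1/64925) = -2*(-127/90)*(-1/64925) = (127/45)*(-1/64925) = -127/2921625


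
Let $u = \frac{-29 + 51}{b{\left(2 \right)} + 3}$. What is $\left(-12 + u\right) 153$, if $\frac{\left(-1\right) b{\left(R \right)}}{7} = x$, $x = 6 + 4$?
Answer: $- \frac{126378}{67} \approx -1886.2$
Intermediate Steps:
$x = 10$
$b{\left(R \right)} = -70$ ($b{\left(R \right)} = \left(-7\right) 10 = -70$)
$u = - \frac{22}{67}$ ($u = \frac{-29 + 51}{-70 + 3} = \frac{22}{-67} = 22 \left(- \frac{1}{67}\right) = - \frac{22}{67} \approx -0.32836$)
$\left(-12 + u\right) 153 = \left(-12 - \frac{22}{67}\right) 153 = \left(- \frac{826}{67}\right) 153 = - \frac{126378}{67}$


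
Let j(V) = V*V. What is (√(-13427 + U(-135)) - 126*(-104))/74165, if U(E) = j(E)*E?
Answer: 144/815 + I*√2473802/74165 ≈ 0.17669 + 0.021207*I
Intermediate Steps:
j(V) = V²
U(E) = E³ (U(E) = E²*E = E³)
(√(-13427 + U(-135)) - 126*(-104))/74165 = (√(-13427 + (-135)³) - 126*(-104))/74165 = (√(-13427 - 2460375) + 13104)*(1/74165) = (√(-2473802) + 13104)*(1/74165) = (I*√2473802 + 13104)*(1/74165) = (13104 + I*√2473802)*(1/74165) = 144/815 + I*√2473802/74165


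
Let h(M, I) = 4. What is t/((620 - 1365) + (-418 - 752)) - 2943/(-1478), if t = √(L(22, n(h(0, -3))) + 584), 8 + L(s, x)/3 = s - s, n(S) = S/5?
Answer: 2943/1478 - 4*√35/1915 ≈ 1.9788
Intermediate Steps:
n(S) = S/5 (n(S) = S*(⅕) = S/5)
L(s, x) = -24 (L(s, x) = -24 + 3*(s - s) = -24 + 3*0 = -24 + 0 = -24)
t = 4*√35 (t = √(-24 + 584) = √560 = 4*√35 ≈ 23.664)
t/((620 - 1365) + (-418 - 752)) - 2943/(-1478) = (4*√35)/((620 - 1365) + (-418 - 752)) - 2943/(-1478) = (4*√35)/(-745 - 1170) - 2943*(-1/1478) = (4*√35)/(-1915) + 2943/1478 = (4*√35)*(-1/1915) + 2943/1478 = -4*√35/1915 + 2943/1478 = 2943/1478 - 4*√35/1915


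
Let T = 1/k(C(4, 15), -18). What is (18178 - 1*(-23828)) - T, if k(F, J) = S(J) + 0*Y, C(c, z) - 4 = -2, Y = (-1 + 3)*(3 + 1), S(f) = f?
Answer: 756109/18 ≈ 42006.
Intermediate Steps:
Y = 8 (Y = 2*4 = 8)
C(c, z) = 2 (C(c, z) = 4 - 2 = 2)
k(F, J) = J (k(F, J) = J + 0*8 = J + 0 = J)
T = -1/18 (T = 1/(-18) = -1/18 ≈ -0.055556)
(18178 - 1*(-23828)) - T = (18178 - 1*(-23828)) - 1*(-1/18) = (18178 + 23828) + 1/18 = 42006 + 1/18 = 756109/18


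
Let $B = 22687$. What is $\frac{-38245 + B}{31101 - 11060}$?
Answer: $- \frac{15558}{20041} \approx -0.77631$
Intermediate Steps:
$\frac{-38245 + B}{31101 - 11060} = \frac{-38245 + 22687}{31101 - 11060} = - \frac{15558}{20041}$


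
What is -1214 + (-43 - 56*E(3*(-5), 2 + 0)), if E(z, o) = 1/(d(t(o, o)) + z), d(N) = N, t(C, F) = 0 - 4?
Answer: -23827/19 ≈ -1254.1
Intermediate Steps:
t(C, F) = -4
E(z, o) = 1/(-4 + z)
-1214 + (-43 - 56*E(3*(-5), 2 + 0)) = -1214 + (-43 - 56/(-4 + 3*(-5))) = -1214 + (-43 - 56/(-4 - 15)) = -1214 + (-43 - 56/(-19)) = -1214 + (-43 - 56*(-1/19)) = -1214 + (-43 + 56/19) = -1214 - 761/19 = -23827/19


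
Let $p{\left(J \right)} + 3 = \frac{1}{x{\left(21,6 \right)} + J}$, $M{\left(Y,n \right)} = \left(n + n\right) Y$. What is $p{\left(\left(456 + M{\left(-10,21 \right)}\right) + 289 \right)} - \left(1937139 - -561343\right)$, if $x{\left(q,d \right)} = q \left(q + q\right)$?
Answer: $- \frac{3015671394}{1207} \approx -2.4985 \cdot 10^{6}$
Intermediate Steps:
$M{\left(Y,n \right)} = 2 Y n$ ($M{\left(Y,n \right)} = 2 n Y = 2 Y n$)
$x{\left(q,d \right)} = 2 q^{2}$ ($x{\left(q,d \right)} = q 2 q = 2 q^{2}$)
$p{\left(J \right)} = -3 + \frac{1}{882 + J}$ ($p{\left(J \right)} = -3 + \frac{1}{2 \cdot 21^{2} + J} = -3 + \frac{1}{2 \cdot 441 + J} = -3 + \frac{1}{882 + J}$)
$p{\left(\left(456 + M{\left(-10,21 \right)}\right) + 289 \right)} - \left(1937139 - -561343\right) = \frac{-2645 - 3 \left(\left(456 + 2 \left(-10\right) 21\right) + 289\right)}{882 + \left(\left(456 + 2 \left(-10\right) 21\right) + 289\right)} - \left(1937139 - -561343\right) = \frac{-2645 - 3 \left(\left(456 - 420\right) + 289\right)}{882 + \left(\left(456 - 420\right) + 289\right)} - \left(1937139 + 561343\right) = \frac{-2645 - 3 \left(36 + 289\right)}{882 + \left(36 + 289\right)} - 2498482 = \frac{-2645 - 975}{882 + 325} - 2498482 = \frac{-2645 - 975}{1207} - 2498482 = \frac{1}{1207} \left(-3620\right) - 2498482 = - \frac{3620}{1207} - 2498482 = - \frac{3015671394}{1207}$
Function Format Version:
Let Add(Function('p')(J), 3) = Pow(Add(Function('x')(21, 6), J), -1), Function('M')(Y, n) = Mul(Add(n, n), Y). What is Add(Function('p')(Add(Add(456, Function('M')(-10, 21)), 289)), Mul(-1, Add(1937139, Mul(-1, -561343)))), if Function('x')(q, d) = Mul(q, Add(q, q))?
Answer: Rational(-3015671394, 1207) ≈ -2.4985e+6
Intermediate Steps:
Function('M')(Y, n) = Mul(2, Y, n) (Function('M')(Y, n) = Mul(Mul(2, n), Y) = Mul(2, Y, n))
Function('x')(q, d) = Mul(2, Pow(q, 2)) (Function('x')(q, d) = Mul(q, Mul(2, q)) = Mul(2, Pow(q, 2)))
Function('p')(J) = Add(-3, Pow(Add(882, J), -1)) (Function('p')(J) = Add(-3, Pow(Add(Mul(2, Pow(21, 2)), J), -1)) = Add(-3, Pow(Add(Mul(2, 441), J), -1)) = Add(-3, Pow(Add(882, J), -1)))
Add(Function('p')(Add(Add(456, Function('M')(-10, 21)), 289)), Mul(-1, Add(1937139, Mul(-1, -561343)))) = Add(Mul(Pow(Add(882, Add(Add(456, Mul(2, -10, 21)), 289)), -1), Add(-2645, Mul(-3, Add(Add(456, Mul(2, -10, 21)), 289)))), Mul(-1, Add(1937139, Mul(-1, -561343)))) = Add(Mul(Pow(Add(882, Add(Add(456, -420), 289)), -1), Add(-2645, Mul(-3, Add(Add(456, -420), 289)))), Mul(-1, Add(1937139, 561343))) = Add(Mul(Pow(Add(882, Add(36, 289)), -1), Add(-2645, Mul(-3, Add(36, 289)))), Mul(-1, 2498482)) = Add(Mul(Pow(Add(882, 325), -1), Add(-2645, Mul(-3, 325))), -2498482) = Add(Mul(Pow(1207, -1), Add(-2645, -975)), -2498482) = Add(Mul(Rational(1, 1207), -3620), -2498482) = Add(Rational(-3620, 1207), -2498482) = Rational(-3015671394, 1207)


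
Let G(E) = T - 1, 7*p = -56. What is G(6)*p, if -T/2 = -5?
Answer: -72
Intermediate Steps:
T = 10 (T = -2*(-5) = 10)
p = -8 (p = (⅐)*(-56) = -8)
G(E) = 9 (G(E) = 10 - 1 = 9)
G(6)*p = 9*(-8) = -72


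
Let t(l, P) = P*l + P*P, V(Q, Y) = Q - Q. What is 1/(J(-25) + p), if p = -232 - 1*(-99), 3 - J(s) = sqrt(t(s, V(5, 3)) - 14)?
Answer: I/(sqrt(14) - 130*I) ≈ -0.0076859 + 0.00022122*I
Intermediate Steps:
V(Q, Y) = 0
t(l, P) = P**2 + P*l (t(l, P) = P*l + P**2 = P**2 + P*l)
J(s) = 3 - I*sqrt(14) (J(s) = 3 - sqrt(0*(0 + s) - 14) = 3 - sqrt(0*s - 14) = 3 - sqrt(0 - 14) = 3 - sqrt(-14) = 3 - I*sqrt(14))
p = -133 (p = -232 + 99 = -133)
1/(J(-25) + p) = 1/((3 - I*sqrt(14)) - 133) = 1/(-130 - I*sqrt(14))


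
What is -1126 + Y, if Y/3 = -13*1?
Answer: -1165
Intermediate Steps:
Y = -39 (Y = 3*(-13*1) = 3*(-13) = -39)
-1126 + Y = -1126 - 39 = -1165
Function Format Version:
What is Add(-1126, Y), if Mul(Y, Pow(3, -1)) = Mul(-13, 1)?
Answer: -1165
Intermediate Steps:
Y = -39 (Y = Mul(3, Mul(-13, 1)) = Mul(3, -13) = -39)
Add(-1126, Y) = Add(-1126, -39) = -1165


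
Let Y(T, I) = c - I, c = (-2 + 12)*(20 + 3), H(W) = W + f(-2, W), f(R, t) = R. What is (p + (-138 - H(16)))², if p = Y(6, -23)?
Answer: 10201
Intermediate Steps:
H(W) = -2 + W (H(W) = W - 2 = -2 + W)
c = 230 (c = 10*23 = 230)
Y(T, I) = 230 - I
p = 253 (p = 230 - 1*(-23) = 230 + 23 = 253)
(p + (-138 - H(16)))² = (253 + (-138 - (-2 + 16)))² = (253 + (-138 - 1*14))² = (253 + (-138 - 14))² = (253 - 152)² = 101² = 10201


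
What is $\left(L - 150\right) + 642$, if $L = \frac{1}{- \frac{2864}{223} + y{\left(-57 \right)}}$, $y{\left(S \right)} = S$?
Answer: $\frac{7662677}{15575} \approx 491.99$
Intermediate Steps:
$L = - \frac{223}{15575}$ ($L = \frac{1}{- \frac{2864}{223} - 57} = \frac{1}{- \frac{15575}{223}} = - \frac{223}{15575} \approx -0.014318$)
$\left(L - 150\right) + 642 = \left(- \frac{223}{15575} - 150\right) + 642 = - \frac{2336473}{15575} + 642 = \frac{7662677}{15575}$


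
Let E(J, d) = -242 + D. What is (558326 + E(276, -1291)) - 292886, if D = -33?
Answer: 265165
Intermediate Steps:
E(J, d) = -275 (E(J, d) = -242 - 33 = -275)
(558326 + E(276, -1291)) - 292886 = (558326 - 275) - 292886 = 558051 - 292886 = 265165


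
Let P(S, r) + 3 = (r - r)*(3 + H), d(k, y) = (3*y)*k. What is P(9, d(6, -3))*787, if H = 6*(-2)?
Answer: -2361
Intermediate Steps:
H = -12
d(k, y) = 3*k*y
P(S, r) = -3 (P(S, r) = -3 + (r - r)*(3 - 12) = -3 + 0*(-9) = -3 + 0 = -3)
P(9, d(6, -3))*787 = -3*787 = -2361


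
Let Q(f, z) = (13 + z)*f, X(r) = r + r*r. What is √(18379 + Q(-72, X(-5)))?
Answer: √16003 ≈ 126.50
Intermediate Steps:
X(r) = r + r²
Q(f, z) = f*(13 + z)
√(18379 + Q(-72, X(-5))) = √(18379 - 72*(13 - 5*(1 - 5))) = √(18379 - 72*(13 - 5*(-4))) = √(18379 - 72*(13 + 20)) = √(18379 - 72*33) = √(18379 - 2376) = √16003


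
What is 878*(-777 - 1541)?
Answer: -2035204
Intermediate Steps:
878*(-777 - 1541) = 878*(-2318) = -2035204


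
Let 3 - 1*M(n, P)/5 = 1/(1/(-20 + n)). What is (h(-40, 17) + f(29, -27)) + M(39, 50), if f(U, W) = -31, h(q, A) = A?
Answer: -94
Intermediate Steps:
M(n, P) = 115 - 5*n (M(n, P) = 15 - (-100 + 5*n) = 15 - 5*(-20 + n) = 15 + (100 - 5*n) = 115 - 5*n)
(h(-40, 17) + f(29, -27)) + M(39, 50) = (17 - 31) + (115 - 5*39) = -14 + (115 - 195) = -14 - 80 = -94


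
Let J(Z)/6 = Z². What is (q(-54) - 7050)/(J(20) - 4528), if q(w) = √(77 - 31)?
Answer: 3525/1064 - √46/2128 ≈ 3.3098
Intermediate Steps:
J(Z) = 6*Z²
q(w) = √46
(q(-54) - 7050)/(J(20) - 4528) = (√46 - 7050)/(6*20² - 4528) = (-7050 + √46)/(6*400 - 4528) = (-7050 + √46)/(2400 - 4528) = (-7050 + √46)/(-2128) = (-7050 + √46)*(-1/2128) = 3525/1064 - √46/2128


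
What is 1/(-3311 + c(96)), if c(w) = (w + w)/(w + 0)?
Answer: -1/3309 ≈ -0.00030221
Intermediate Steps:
c(w) = 2 (c(w) = (2*w)/w = 2)
1/(-3311 + c(96)) = 1/(-3311 + 2) = 1/(-3309) = -1/3309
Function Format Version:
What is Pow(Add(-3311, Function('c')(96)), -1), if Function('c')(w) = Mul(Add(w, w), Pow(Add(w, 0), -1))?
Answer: Rational(-1, 3309) ≈ -0.00030221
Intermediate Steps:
Function('c')(w) = 2 (Function('c')(w) = Mul(Mul(2, w), Pow(w, -1)) = 2)
Pow(Add(-3311, Function('c')(96)), -1) = Pow(Add(-3311, 2), -1) = Pow(-3309, -1) = Rational(-1, 3309)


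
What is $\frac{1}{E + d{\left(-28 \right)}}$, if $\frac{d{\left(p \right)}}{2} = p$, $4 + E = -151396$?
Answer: $- \frac{1}{151456} \approx -6.6026 \cdot 10^{-6}$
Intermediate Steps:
$E = -151400$ ($E = -4 - 151396 = -151400$)
$d{\left(p \right)} = 2 p$
$\frac{1}{E + d{\left(-28 \right)}} = \frac{1}{-151400 + 2 \left(-28\right)} = \frac{1}{-151400 - 56} = \frac{1}{-151456} = - \frac{1}{151456}$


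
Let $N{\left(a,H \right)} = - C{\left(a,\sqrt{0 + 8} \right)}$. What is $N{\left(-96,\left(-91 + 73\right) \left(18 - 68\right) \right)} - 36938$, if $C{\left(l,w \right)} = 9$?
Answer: $-36947$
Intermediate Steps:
$N{\left(a,H \right)} = -9$ ($N{\left(a,H \right)} = \left(-1\right) 9 = -9$)
$N{\left(-96,\left(-91 + 73\right) \left(18 - 68\right) \right)} - 36938 = -9 - 36938 = -36947$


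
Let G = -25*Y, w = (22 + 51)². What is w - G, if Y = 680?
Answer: 22329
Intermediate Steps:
w = 5329 (w = 73² = 5329)
G = -17000 (G = -25*680 = -17000)
w - G = 5329 - 1*(-17000) = 5329 + 17000 = 22329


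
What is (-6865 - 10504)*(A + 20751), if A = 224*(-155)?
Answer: 242627561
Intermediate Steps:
A = -34720
(-6865 - 10504)*(A + 20751) = (-6865 - 10504)*(-34720 + 20751) = -17369*(-13969) = 242627561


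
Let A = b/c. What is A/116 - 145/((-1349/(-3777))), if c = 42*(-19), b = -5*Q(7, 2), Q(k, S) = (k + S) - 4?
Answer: -2668222105/6572328 ≈ -405.98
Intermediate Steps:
Q(k, S) = -4 + S + k (Q(k, S) = (S + k) - 4 = -4 + S + k)
b = -25 (b = -5*(-4 + 2 + 7) = -5*5 = -25)
c = -798
A = 25/798 (A = -25/(-798) = -25*(-1/798) = 25/798 ≈ 0.031328)
A/116 - 145/((-1349/(-3777))) = (25/798)/116 - 145/((-1349/(-3777))) = (25/798)*(1/116) - 145/((-1349*(-1/3777))) = 25/92568 - 145/1349/3777 = 25/92568 - 145*3777/1349 = 25/92568 - 547665/1349 = -2668222105/6572328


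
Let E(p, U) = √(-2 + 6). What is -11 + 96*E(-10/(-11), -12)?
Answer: 181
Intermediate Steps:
E(p, U) = 2 (E(p, U) = √4 = 2)
-11 + 96*E(-10/(-11), -12) = -11 + 96*2 = -11 + 192 = 181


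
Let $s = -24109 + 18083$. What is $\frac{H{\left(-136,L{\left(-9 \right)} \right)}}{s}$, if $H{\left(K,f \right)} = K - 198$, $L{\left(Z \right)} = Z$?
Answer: $\frac{167}{3013} \approx 0.055426$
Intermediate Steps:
$H{\left(K,f \right)} = -198 + K$
$s = -6026$
$\frac{H{\left(-136,L{\left(-9 \right)} \right)}}{s} = \frac{-198 - 136}{-6026} = \left(-334\right) \left(- \frac{1}{6026}\right) = \frac{167}{3013}$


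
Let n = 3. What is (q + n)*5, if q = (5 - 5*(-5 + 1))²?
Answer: 3140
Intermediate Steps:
q = 625 (q = (5 - 5*(-4))² = (5 + 20)² = 25² = 625)
(q + n)*5 = (625 + 3)*5 = 628*5 = 3140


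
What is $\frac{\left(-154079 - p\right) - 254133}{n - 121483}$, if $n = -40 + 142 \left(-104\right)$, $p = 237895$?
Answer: $\frac{646107}{136291} \approx 4.7406$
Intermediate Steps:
$n = -14808$ ($n = -40 - 14768 = -14808$)
$\frac{\left(-154079 - p\right) - 254133}{n - 121483} = \frac{\left(-154079 - 237895\right) - 254133}{-14808 - 121483} = \frac{\left(-154079 - 237895\right) - 254133}{-136291} = \left(-391974 - 254133\right) \left(- \frac{1}{136291}\right) = \left(-646107\right) \left(- \frac{1}{136291}\right) = \frac{646107}{136291}$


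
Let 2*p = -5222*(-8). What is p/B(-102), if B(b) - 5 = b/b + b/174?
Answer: 605752/157 ≈ 3858.3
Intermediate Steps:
B(b) = 6 + b/174 (B(b) = 5 + (b/b + b/174) = 5 + (1 + b*(1/174)) = 5 + (1 + b/174) = 6 + b/174)
p = 20888 (p = (-5222*(-8))/2 = (½)*41776 = 20888)
p/B(-102) = 20888/(6 + (1/174)*(-102)) = 20888/(6 - 17/29) = 20888/(157/29) = 20888*(29/157) = 605752/157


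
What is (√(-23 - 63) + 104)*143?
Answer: 14872 + 143*I*√86 ≈ 14872.0 + 1326.1*I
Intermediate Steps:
(√(-23 - 63) + 104)*143 = (√(-86) + 104)*143 = (I*√86 + 104)*143 = (104 + I*√86)*143 = 14872 + 143*I*√86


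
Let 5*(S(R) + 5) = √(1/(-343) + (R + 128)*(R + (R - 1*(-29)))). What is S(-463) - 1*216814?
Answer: -216819 + 2*√180372122/245 ≈ -2.1671e+5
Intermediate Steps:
S(R) = -5 + √(-1/343 + (29 + 2*R)*(128 + R))/5 (S(R) = -5 + √(1/(-343) + (R + 128)*(R + (R - 1*(-29))))/5 = -5 + √(-1/343 + (128 + R)*(R + (R + 29)))/5 = -5 + √(-1/343 + (128 + R)*(R + (29 + R)))/5 = -5 + √(-1/343 + (128 + R)*(29 + 2*R))/5 = -5 + √(-1/343 + (29 + 2*R)*(128 + R))/5)
S(-463) - 1*216814 = (-5 + √(8912505 + 4802*(-463)² + 684285*(-463))/245) - 1*216814 = (-5 + √(8912505 + 4802*214369 - 316823955)/245) - 216814 = (-5 + √(8912505 + 1029399938 - 316823955)/245) - 216814 = (-5 + √721488488/245) - 216814 = (-5 + (2*√180372122)/245) - 216814 = (-5 + 2*√180372122/245) - 216814 = -216819 + 2*√180372122/245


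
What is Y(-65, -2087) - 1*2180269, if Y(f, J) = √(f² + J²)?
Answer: -2180269 + √4359794 ≈ -2.1782e+6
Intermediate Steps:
Y(f, J) = √(J² + f²)
Y(-65, -2087) - 1*2180269 = √((-2087)² + (-65)²) - 1*2180269 = √(4355569 + 4225) - 2180269 = √4359794 - 2180269 = -2180269 + √4359794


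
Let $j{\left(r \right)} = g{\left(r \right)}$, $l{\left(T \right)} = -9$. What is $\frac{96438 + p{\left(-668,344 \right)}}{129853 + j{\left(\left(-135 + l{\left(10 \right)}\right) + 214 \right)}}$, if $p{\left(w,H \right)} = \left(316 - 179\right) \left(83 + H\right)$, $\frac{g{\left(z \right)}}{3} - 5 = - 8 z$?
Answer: $\frac{154937}{128188} \approx 1.2087$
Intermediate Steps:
$g{\left(z \right)} = 15 - 24 z$ ($g{\left(z \right)} = 15 + 3 \left(- 8 z\right) = 15 - 24 z$)
$p{\left(w,H \right)} = 11371 + 137 H$ ($p{\left(w,H \right)} = 137 \left(83 + H\right) = 11371 + 137 H$)
$j{\left(r \right)} = 15 - 24 r$
$\frac{96438 + p{\left(-668,344 \right)}}{129853 + j{\left(\left(-135 + l{\left(10 \right)}\right) + 214 \right)}} = \frac{96438 + \left(11371 + 137 \cdot 344\right)}{129853 + \left(15 - 24 \left(\left(-135 - 9\right) + 214\right)\right)} = \frac{96438 + \left(11371 + 47128\right)}{129853 + \left(15 - 24 \left(-144 + 214\right)\right)} = \frac{96438 + 58499}{129853 + \left(15 - 1680\right)} = \frac{154937}{129853 + \left(15 - 1680\right)} = \frac{154937}{129853 - 1665} = \frac{154937}{128188}$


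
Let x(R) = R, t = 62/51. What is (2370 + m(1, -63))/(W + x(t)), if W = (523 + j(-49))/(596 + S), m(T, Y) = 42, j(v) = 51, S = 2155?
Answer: 1342881/793 ≈ 1693.4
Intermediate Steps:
t = 62/51 (t = 62*(1/51) = 62/51 ≈ 1.2157)
W = 82/393 (W = (523 + 51)/(596 + 2155) = 574/2751 = 574*(1/2751) = 82/393 ≈ 0.20865)
(2370 + m(1, -63))/(W + x(t)) = (2370 + 42)/(82/393 + 62/51) = 2412/(3172/2227) = 2412*(2227/3172) = 1342881/793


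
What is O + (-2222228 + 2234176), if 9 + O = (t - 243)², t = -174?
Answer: 185828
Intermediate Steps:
O = 173880 (O = -9 + (-174 - 243)² = -9 + (-417)² = -9 + 173889 = 173880)
O + (-2222228 + 2234176) = 173880 + (-2222228 + 2234176) = 173880 + 11948 = 185828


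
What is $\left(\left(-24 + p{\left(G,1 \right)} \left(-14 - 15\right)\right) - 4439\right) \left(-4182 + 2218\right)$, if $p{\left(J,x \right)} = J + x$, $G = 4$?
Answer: $9050112$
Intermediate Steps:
$\left(\left(-24 + p{\left(G,1 \right)} \left(-14 - 15\right)\right) - 4439\right) \left(-4182 + 2218\right) = \left(\left(-24 + \left(4 + 1\right) \left(-14 - 15\right)\right) - 4439\right) \left(-4182 + 2218\right) = \left(\left(-24 + 5 \left(-14 - 15\right)\right) - 4439\right) \left(-1964\right) = \left(\left(-24 + 5 \left(-29\right)\right) - 4439\right) \left(-1964\right) = \left(\left(-24 - 145\right) - 4439\right) \left(-1964\right) = \left(-169 - 4439\right) \left(-1964\right) = \left(-4608\right) \left(-1964\right) = 9050112$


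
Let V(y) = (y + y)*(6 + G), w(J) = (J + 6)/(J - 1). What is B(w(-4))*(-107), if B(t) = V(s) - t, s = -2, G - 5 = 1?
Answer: 25466/5 ≈ 5093.2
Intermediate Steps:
G = 6 (G = 5 + 1 = 6)
w(J) = (6 + J)/(-1 + J)
V(y) = 24*y (V(y) = (y + y)*(6 + 6) = (2*y)*12 = 24*y)
B(t) = -48 - t (B(t) = 24*(-2) - t = -48 - t)
B(w(-4))*(-107) = (-48 - (6 - 4)/(-1 - 4))*(-107) = (-48 - 2/(-5))*(-107) = (-48 - (-1)*2/5)*(-107) = (-48 - 1*(-⅖))*(-107) = (-48 + ⅖)*(-107) = -238/5*(-107) = 25466/5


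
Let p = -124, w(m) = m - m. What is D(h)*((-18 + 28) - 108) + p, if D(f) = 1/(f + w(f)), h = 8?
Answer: -545/4 ≈ -136.25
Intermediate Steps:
w(m) = 0
D(f) = 1/f (D(f) = 1/(f + 0) = 1/f)
D(h)*((-18 + 28) - 108) + p = ((-18 + 28) - 108)/8 - 124 = (10 - 108)/8 - 124 = (⅛)*(-98) - 124 = -49/4 - 124 = -545/4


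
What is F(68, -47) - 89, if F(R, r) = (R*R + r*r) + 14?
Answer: 6758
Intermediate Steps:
F(R, r) = 14 + R² + r² (F(R, r) = (R² + r²) + 14 = 14 + R² + r²)
F(68, -47) - 89 = (14 + 68² + (-47)²) - 89 = (14 + 4624 + 2209) - 89 = 6847 - 89 = 6758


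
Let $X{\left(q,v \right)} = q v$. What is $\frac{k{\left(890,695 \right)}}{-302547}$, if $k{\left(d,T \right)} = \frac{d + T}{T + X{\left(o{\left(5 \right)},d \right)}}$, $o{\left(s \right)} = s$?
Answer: $- \frac{317}{311320863} \approx -1.0182 \cdot 10^{-6}$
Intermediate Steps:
$k{\left(d,T \right)} = \frac{T + d}{T + 5 d}$ ($k{\left(d,T \right)} = \frac{d + T}{T + 5 d} = \frac{T + d}{T + 5 d}$)
$\frac{k{\left(890,695 \right)}}{-302547} = \frac{\frac{1}{695 + 5 \cdot 890} \left(695 + 890\right)}{-302547} = \frac{1}{695 + 4450} \cdot 1585 \left(- \frac{1}{302547}\right) = \frac{1}{5145} \cdot 1585 \left(- \frac{1}{302547}\right) = \frac{317}{1029} \left(- \frac{1}{302547}\right) = - \frac{317}{311320863}$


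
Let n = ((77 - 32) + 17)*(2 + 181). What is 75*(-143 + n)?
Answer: 840225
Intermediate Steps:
n = 11346 (n = (45 + 17)*183 = 62*183 = 11346)
75*(-143 + n) = 75*(-143 + 11346) = 75*11203 = 840225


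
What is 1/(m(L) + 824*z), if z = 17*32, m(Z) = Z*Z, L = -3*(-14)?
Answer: 1/450020 ≈ 2.2221e-6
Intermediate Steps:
L = 42
m(Z) = Z**2
z = 544
1/(m(L) + 824*z) = 1/(42**2 + 824*544) = 1/(1764 + 448256) = 1/450020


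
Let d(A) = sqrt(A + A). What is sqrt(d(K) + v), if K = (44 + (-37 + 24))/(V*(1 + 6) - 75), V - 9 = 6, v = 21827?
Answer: sqrt(4911075 + 15*sqrt(465))/15 ≈ 147.74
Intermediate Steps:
V = 15 (V = 9 + 6 = 15)
K = 31/30 (K = (44 + (-37 + 24))/(15*(1 + 6) - 75) = (44 - 13)/(15*7 - 75) = 31/(105 - 75) = 31/30 ≈ 1.0333)
d(A) = sqrt(2)*sqrt(A) (d(A) = sqrt(2*A) = sqrt(2)*sqrt(A))
sqrt(d(K) + v) = sqrt(sqrt(2)*sqrt(31/30) + 21827) = sqrt(sqrt(2)*(sqrt(930)/30) + 21827) = sqrt(sqrt(465)/15 + 21827) = sqrt(21827 + sqrt(465)/15)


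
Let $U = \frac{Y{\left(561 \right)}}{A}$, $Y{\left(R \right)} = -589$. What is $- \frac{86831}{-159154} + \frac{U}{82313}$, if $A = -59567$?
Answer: $\frac{13733693881197}{25172712910114} \approx 0.54558$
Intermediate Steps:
$U = \frac{589}{59567}$ ($U = - \frac{589}{-59567} = \left(-589\right) \left(- \frac{1}{59567}\right) = \frac{589}{59567} \approx 0.009888$)
$- \frac{86831}{-159154} + \frac{U}{82313} = - \frac{86831}{-159154} + \frac{589}{59567 \cdot 82313} = \left(-86831\right) \left(- \frac{1}{159154}\right) + \frac{589}{59567} \cdot \frac{1}{82313} = \frac{2801}{5134} + \frac{589}{4903138471} = \frac{13733693881197}{25172712910114}$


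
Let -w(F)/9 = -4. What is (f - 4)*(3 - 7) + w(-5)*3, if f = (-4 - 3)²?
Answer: -72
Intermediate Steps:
f = 49 (f = (-7)² = 49)
w(F) = 36 (w(F) = -9*(-4) = 36)
(f - 4)*(3 - 7) + w(-5)*3 = (49 - 4)*(3 - 7) + 36*3 = 45*(-4) + 108 = -180 + 108 = -72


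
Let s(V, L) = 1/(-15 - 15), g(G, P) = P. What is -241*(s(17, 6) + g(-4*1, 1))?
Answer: -6989/30 ≈ -232.97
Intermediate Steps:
s(V, L) = -1/30 (s(V, L) = 1/(-30) = -1/30)
-241*(s(17, 6) + g(-4*1, 1)) = -241*(-1/30 + 1) = -241*29/30 = -6989/30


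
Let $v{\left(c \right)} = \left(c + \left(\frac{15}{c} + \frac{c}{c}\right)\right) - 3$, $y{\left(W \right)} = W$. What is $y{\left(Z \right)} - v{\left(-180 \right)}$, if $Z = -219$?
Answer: $- \frac{443}{12} \approx -36.917$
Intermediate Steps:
$v{\left(c \right)} = -2 + c + \frac{15}{c}$ ($v{\left(c \right)} = \left(c + \left(\frac{15}{c} + 1\right)\right) - 3 = \left(c + \left(1 + \frac{15}{c}\right)\right) - 3 = \left(1 + c + \frac{15}{c}\right) - 3 = -2 + c + \frac{15}{c}$)
$y{\left(Z \right)} - v{\left(-180 \right)} = -219 - \left(-2 - 180 + \frac{15}{-180}\right) = -219 - \left(-2 - 180 + 15 \left(- \frac{1}{180}\right)\right) = -219 - \left(-2 - 180 - \frac{1}{12}\right) = -219 - - \frac{2185}{12} = -219 + \frac{2185}{12} = - \frac{443}{12}$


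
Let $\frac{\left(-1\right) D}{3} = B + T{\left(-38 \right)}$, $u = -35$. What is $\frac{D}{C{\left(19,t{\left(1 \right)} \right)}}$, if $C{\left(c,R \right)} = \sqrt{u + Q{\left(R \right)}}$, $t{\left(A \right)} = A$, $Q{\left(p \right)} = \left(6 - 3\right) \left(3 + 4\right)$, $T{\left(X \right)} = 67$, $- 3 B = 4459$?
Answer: $- \frac{2129 i \sqrt{14}}{7} \approx - 1138.0 i$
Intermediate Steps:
$B = - \frac{4459}{3}$ ($B = \left(- \frac{1}{3}\right) 4459 = - \frac{4459}{3} \approx -1486.3$)
$Q{\left(p \right)} = 21$ ($Q{\left(p \right)} = 3 \cdot 7 = 21$)
$C{\left(c,R \right)} = i \sqrt{14}$ ($C{\left(c,R \right)} = \sqrt{-35 + 21} = \sqrt{-14} = i \sqrt{14}$)
$D = 4258$ ($D = - 3 \left(- \frac{4459}{3} + 67\right) = \left(-3\right) \left(- \frac{4258}{3}\right) = 4258$)
$\frac{D}{C{\left(19,t{\left(1 \right)} \right)}} = \frac{4258}{i \sqrt{14}} = 4258 \left(- \frac{i \sqrt{14}}{14}\right) = - \frac{2129 i \sqrt{14}}{7}$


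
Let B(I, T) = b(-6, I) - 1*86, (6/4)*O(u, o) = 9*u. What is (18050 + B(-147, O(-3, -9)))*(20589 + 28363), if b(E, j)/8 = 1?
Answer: 879765344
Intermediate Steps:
O(u, o) = 6*u (O(u, o) = 2*(9*u)/3 = 6*u)
b(E, j) = 8 (b(E, j) = 8*1 = 8)
B(I, T) = -78 (B(I, T) = 8 - 1*86 = 8 - 86 = -78)
(18050 + B(-147, O(-3, -9)))*(20589 + 28363) = (18050 - 78)*(20589 + 28363) = 17972*48952 = 879765344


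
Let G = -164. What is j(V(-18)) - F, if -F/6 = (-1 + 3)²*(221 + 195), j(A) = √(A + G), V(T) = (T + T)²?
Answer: 9984 + 2*√283 ≈ 10018.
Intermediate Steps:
V(T) = 4*T² (V(T) = (2*T)² = 4*T²)
j(A) = √(-164 + A) (j(A) = √(A - 164) = √(-164 + A))
F = -9984 (F = -6*(-1 + 3)²*(221 + 195) = -6*2²*416 = -24*416 = -6*1664 = -9984)
j(V(-18)) - F = √(-164 + 4*(-18)²) - 1*(-9984) = √(-164 + 4*324) + 9984 = √(-164 + 1296) + 9984 = √1132 + 9984 = 2*√283 + 9984 = 9984 + 2*√283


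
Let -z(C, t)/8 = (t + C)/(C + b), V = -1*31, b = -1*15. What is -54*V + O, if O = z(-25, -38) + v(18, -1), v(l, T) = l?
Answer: 8397/5 ≈ 1679.4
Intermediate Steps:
b = -15
V = -31
z(C, t) = -8*(C + t)/(-15 + C) (z(C, t) = -8*(t + C)/(C - 15) = -8*(C + t)/(-15 + C))
O = 27/5 (O = 8*(-1*(-25) - 1*(-38))/(-15 - 25) + 18 = 8*(25 + 38)/(-40) + 18 = 8*(-1/40)*63 + 18 = -63/5 + 18 = 27/5 ≈ 5.4000)
-54*V + O = -54*(-31) + 27/5 = 1674 + 27/5 = 8397/5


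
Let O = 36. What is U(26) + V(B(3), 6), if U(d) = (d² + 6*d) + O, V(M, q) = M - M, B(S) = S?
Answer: 868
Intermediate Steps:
V(M, q) = 0
U(d) = 36 + d² + 6*d (U(d) = (d² + 6*d) + 36 = 36 + d² + 6*d)
U(26) + V(B(3), 6) = (36 + 26² + 6*26) + 0 = (36 + 676 + 156) + 0 = 868 + 0 = 868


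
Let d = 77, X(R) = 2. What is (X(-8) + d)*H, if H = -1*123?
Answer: -9717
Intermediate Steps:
H = -123
(X(-8) + d)*H = (2 + 77)*(-123) = 79*(-123) = -9717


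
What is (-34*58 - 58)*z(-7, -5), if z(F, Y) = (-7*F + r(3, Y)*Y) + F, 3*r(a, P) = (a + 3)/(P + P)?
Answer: -87290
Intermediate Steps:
r(a, P) = (3 + a)/(6*P) (r(a, P) = ((a + 3)/(P + P))/3 = ((3 + a)/((2*P)))/3 = ((3 + a)*(1/(2*P)))/3 = ((3 + a)/(2*P))/3 = (3 + a)/(6*P))
z(F, Y) = 1 - 6*F (z(F, Y) = (-7*F + ((3 + 3)/(6*Y))*Y) + F = (-7*F + ((1/6)*6/Y)*Y) + F = (-7*F + Y/Y) + F = (-7*F + 1) + F = (1 - 7*F) + F = 1 - 6*F)
(-34*58 - 58)*z(-7, -5) = (-34*58 - 58)*(1 - 6*(-7)) = (-1972 - 58)*(1 + 42) = -2030*43 = -87290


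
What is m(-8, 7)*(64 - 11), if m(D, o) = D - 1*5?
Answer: -689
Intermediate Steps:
m(D, o) = -5 + D (m(D, o) = D - 5 = -5 + D)
m(-8, 7)*(64 - 11) = (-5 - 8)*(64 - 11) = -13*53 = -689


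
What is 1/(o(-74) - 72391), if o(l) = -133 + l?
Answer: -1/72598 ≈ -1.3774e-5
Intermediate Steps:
1/(o(-74) - 72391) = 1/((-133 - 74) - 72391) = 1/(-207 - 72391) = 1/(-72598) = -1/72598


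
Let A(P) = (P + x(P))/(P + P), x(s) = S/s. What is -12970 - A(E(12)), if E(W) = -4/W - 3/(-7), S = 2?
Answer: -52323/4 ≈ -13081.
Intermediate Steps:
x(s) = 2/s
E(W) = 3/7 - 4/W (E(W) = -4/W - 3*(-⅐) = -4/W + 3/7 = 3/7 - 4/W)
A(P) = (P + 2/P)/(2*P) (A(P) = (P + 2/P)/(P + P) = (P + 2/P)/((2*P)) = (P + 2/P)*(1/(2*P)) = (P + 2/P)/(2*P))
-12970 - A(E(12)) = -12970 - (½ + (3/7 - 4/12)⁻²) = -12970 - (½ + (3/7 - 4*1/12)⁻²) = -12970 - (½ + (3/7 - ⅓)⁻²) = -12970 - (½ + (2/21)⁻²) = -12970 - (½ + 441/4) = -12970 - 1*443/4 = -12970 - 443/4 = -52323/4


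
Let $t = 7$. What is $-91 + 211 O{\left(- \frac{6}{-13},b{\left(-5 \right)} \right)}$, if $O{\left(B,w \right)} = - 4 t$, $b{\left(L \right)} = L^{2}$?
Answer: $-5999$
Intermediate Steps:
$O{\left(B,w \right)} = -28$ ($O{\left(B,w \right)} = \left(-4\right) 7 = -28$)
$-91 + 211 O{\left(- \frac{6}{-13},b{\left(-5 \right)} \right)} = -91 + 211 \left(-28\right) = -91 - 5908 = -5999$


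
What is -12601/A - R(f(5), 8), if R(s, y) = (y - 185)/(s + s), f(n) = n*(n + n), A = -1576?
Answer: 384763/39400 ≈ 9.7656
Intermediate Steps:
f(n) = 2*n**2 (f(n) = n*(2*n) = 2*n**2)
R(s, y) = (-185 + y)/(2*s) (R(s, y) = (-185 + y)/((2*s)) = (-185 + y)*(1/(2*s)) = (-185 + y)/(2*s))
-12601/A - R(f(5), 8) = -12601/(-1576) - (-185 + 8)/(2*(2*5**2)) = -12601*(-1/1576) - (-177)/(2*(2*25)) = 12601/1576 - (-177)/(2*50) = 12601/1576 - 1*(-177/100) = 12601/1576 + 177/100 = 384763/39400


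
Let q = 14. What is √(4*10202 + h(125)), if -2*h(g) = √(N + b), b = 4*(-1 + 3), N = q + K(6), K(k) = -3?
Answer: √(163232 - 2*√19)/2 ≈ 202.00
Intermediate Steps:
N = 11 (N = 14 - 3 = 11)
b = 8 (b = 4*2 = 8)
h(g) = -√19/2 (h(g) = -√(11 + 8)/2 = -√19/2)
√(4*10202 + h(125)) = √(4*10202 - √19/2) = √(40808 - √19/2)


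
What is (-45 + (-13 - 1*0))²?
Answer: 3364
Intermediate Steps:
(-45 + (-13 - 1*0))² = (-45 + (-13 + 0))² = (-45 - 13)² = (-58)² = 3364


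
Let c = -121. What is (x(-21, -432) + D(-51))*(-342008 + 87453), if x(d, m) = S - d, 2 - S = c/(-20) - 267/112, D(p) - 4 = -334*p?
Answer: -69472474211/16 ≈ -4.3420e+9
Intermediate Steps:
D(p) = 4 - 334*p
S = -933/560 (S = 2 - (-121/(-20) - 267/112) = 2 - (-121*(-1/20) - 267*1/112) = 2 - (121/20 - 267/112) = 2 - 1*2053/560 = 2 - 2053/560 = -933/560 ≈ -1.6661)
x(d, m) = -933/560 - d
(x(-21, -432) + D(-51))*(-342008 + 87453) = ((-933/560 - 1*(-21)) + (4 - 334*(-51)))*(-342008 + 87453) = ((-933/560 + 21) + (4 + 17034))*(-254555) = (10827/560 + 17038)*(-254555) = (9552107/560)*(-254555) = -69472474211/16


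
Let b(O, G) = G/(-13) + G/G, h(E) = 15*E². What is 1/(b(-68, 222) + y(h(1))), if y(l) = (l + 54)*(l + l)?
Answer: 13/26701 ≈ 0.00048687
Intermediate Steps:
b(O, G) = 1 - G/13 (b(O, G) = G*(-1/13) + 1 = -G/13 + 1 = 1 - G/13)
y(l) = 2*l*(54 + l) (y(l) = (54 + l)*(2*l) = 2*l*(54 + l))
1/(b(-68, 222) + y(h(1))) = 1/((1 - 1/13*222) + 2*(15*1²)*(54 + 15*1²)) = 1/((1 - 222/13) + 2*(15*1)*(54 + 15*1)) = 1/(-209/13 + 2*15*(54 + 15)) = 1/(-209/13 + 2*15*69) = 1/(-209/13 + 2070) = 1/(26701/13) = 13/26701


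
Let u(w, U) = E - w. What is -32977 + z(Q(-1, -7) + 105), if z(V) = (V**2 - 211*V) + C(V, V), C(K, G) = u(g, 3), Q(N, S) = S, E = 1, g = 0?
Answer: -44050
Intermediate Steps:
u(w, U) = 1 - w
C(K, G) = 1 (C(K, G) = 1 - 1*0 = 1 + 0 = 1)
z(V) = 1 + V**2 - 211*V (z(V) = (V**2 - 211*V) + 1 = 1 + V**2 - 211*V)
-32977 + z(Q(-1, -7) + 105) = -32977 + (1 + (-7 + 105)**2 - 211*(-7 + 105)) = -32977 + (1 + 98**2 - 211*98) = -32977 + (1 + 9604 - 20678) = -32977 - 11073 = -44050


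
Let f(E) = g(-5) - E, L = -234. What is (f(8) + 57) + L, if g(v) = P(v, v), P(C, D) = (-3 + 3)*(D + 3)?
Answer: -185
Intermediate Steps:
P(C, D) = 0 (P(C, D) = 0*(3 + D) = 0)
g(v) = 0
f(E) = -E (f(E) = 0 - E = -E)
(f(8) + 57) + L = (-1*8 + 57) - 234 = (-8 + 57) - 234 = 49 - 234 = -185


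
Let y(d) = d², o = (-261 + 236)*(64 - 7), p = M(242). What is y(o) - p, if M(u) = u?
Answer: 2030383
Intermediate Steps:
p = 242
o = -1425 (o = -25*57 = -1425)
y(o) - p = (-1425)² - 1*242 = 2030625 - 242 = 2030383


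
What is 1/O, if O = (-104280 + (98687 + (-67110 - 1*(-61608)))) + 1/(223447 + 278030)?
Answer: -501477/5563887314 ≈ -9.0131e-5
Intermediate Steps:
O = -5563887314/501477 (O = (-104280 + (98687 + (-67110 + 61608))) + 1/501477 = (-104280 + (98687 - 5502)) + 1/501477 = (-104280 + 93185) + 1/501477 = -11095 + 1/501477 = -5563887314/501477 ≈ -11095.)
1/O = 1/(-5563887314/501477) = -501477/5563887314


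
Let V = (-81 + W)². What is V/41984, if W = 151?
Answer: 1225/10496 ≈ 0.11671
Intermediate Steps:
V = 4900 (V = (-81 + 151)² = 70² = 4900)
V/41984 = 4900/41984 = 4900*(1/41984) = 1225/10496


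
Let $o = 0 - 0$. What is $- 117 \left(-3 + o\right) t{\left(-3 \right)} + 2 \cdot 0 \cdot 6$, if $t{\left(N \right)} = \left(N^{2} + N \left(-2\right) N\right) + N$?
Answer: $-4212$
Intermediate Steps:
$t{\left(N \right)} = N - N^{2}$ ($t{\left(N \right)} = \left(N^{2} + - 2 N N\right) + N = \left(N^{2} - 2 N^{2}\right) + N = - N^{2} + N = N - N^{2}$)
$o = 0$ ($o = 0 + 0 = 0$)
$- 117 \left(-3 + o\right) t{\left(-3 \right)} + 2 \cdot 0 \cdot 6 = - 117 \left(-3 + 0\right) \left(- 3 \left(1 - -3\right)\right) + 2 \cdot 0 \cdot 6 = - 117 \left(- 3 \left(- 3 \left(1 + 3\right)\right)\right) + 0 \cdot 6 = - 117 \left(- 3 \left(\left(-3\right) 4\right)\right) + 0 = - 117 \left(\left(-3\right) \left(-12\right)\right) + 0 = \left(-117\right) 36 + 0 = -4212 + 0 = -4212$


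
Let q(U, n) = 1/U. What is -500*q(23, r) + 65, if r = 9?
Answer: 995/23 ≈ 43.261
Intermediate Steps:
-500*q(23, r) + 65 = -500/23 + 65 = 995/23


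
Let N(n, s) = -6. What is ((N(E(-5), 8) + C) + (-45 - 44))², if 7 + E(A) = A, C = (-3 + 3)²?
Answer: 9025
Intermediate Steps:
C = 0 (C = 0² = 0)
E(A) = -7 + A
((N(E(-5), 8) + C) + (-45 - 44))² = ((-6 + 0) + (-45 - 44))² = (-6 - 89)² = (-95)² = 9025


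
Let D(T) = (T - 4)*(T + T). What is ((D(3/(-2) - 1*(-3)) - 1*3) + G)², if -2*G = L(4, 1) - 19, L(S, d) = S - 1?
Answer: 25/4 ≈ 6.2500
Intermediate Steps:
L(S, d) = -1 + S
D(T) = 2*T*(-4 + T) (D(T) = (-4 + T)*(2*T) = 2*T*(-4 + T))
G = 8 (G = -((-1 + 4) - 19)/2 = -(3 - 19)/2 = -½*(-16) = 8)
((D(3/(-2) - 1*(-3)) - 1*3) + G)² = ((2*(3/(-2) - 1*(-3))*(-4 + (3/(-2) - 1*(-3))) - 1*3) + 8)² = ((2*(3*(-½) + 3)*(-4 + (3*(-½) + 3)) - 3) + 8)² = ((2*(-3/2 + 3)*(-4 + (-3/2 + 3)) - 3) + 8)² = ((2*(3/2)*(-4 + 3/2) - 3) + 8)² = ((2*(3/2)*(-5/2) - 3) + 8)² = ((-15/2 - 3) + 8)² = (-21/2 + 8)² = (-5/2)² = 25/4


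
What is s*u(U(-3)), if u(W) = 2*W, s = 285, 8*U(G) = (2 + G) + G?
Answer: -285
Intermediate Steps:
U(G) = ¼ + G/4 (U(G) = ((2 + G) + G)/8 = (2 + 2*G)/8 = ¼ + G/4)
s*u(U(-3)) = 285*(2*(¼ + (¼)*(-3))) = 285*(2*(¼ - ¾)) = 285*(2*(-½)) = 285*(-1) = -285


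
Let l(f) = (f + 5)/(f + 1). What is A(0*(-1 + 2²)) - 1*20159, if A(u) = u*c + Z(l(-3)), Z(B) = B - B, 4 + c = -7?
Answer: -20159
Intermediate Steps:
c = -11 (c = -4 - 7 = -11)
l(f) = (5 + f)/(1 + f)
Z(B) = 0
A(u) = -11*u (A(u) = u*(-11) + 0 = -11*u + 0 = -11*u)
A(0*(-1 + 2²)) - 1*20159 = -0*(-1 + 2²) - 1*20159 = -0*(-1 + 4) - 20159 = -0*3 - 20159 = -11*0 - 20159 = 0 - 20159 = -20159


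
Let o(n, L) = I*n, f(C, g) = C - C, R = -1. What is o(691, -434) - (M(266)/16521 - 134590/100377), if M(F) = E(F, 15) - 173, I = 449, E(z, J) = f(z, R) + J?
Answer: 171504518583653/552776139 ≈ 3.1026e+5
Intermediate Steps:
f(C, g) = 0
E(z, J) = J (E(z, J) = 0 + J = J)
M(F) = -158 (M(F) = 15 - 173 = -158)
o(n, L) = 449*n
o(691, -434) - (M(266)/16521 - 134590/100377) = 449*691 - (-158/16521 - 134590/100377) = 310259 - (-158*1/16521 - 134590*1/100377) = 310259 - (-158/16521 - 134590/100377) = 310259 - 1*(-746473652/552776139) = 310259 + 746473652/552776139 = 171504518583653/552776139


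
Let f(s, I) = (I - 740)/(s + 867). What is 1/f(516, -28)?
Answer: -461/256 ≈ -1.8008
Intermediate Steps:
f(s, I) = (-740 + I)/(867 + s)
1/f(516, -28) = 1/((-740 - 28)/(867 + 516)) = 1/(-768/1383) = 1/((1/1383)*(-768)) = 1/(-256/461) = -461/256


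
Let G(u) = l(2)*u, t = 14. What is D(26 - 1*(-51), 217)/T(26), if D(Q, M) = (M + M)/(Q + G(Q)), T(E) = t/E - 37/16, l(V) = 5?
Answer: -6448/12177 ≈ -0.52952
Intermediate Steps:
G(u) = 5*u
T(E) = -37/16 + 14/E (T(E) = 14/E - 37/16 = -37/16 + 14/E)
D(Q, M) = M/(3*Q) (D(Q, M) = (M + M)/(Q + 5*Q) = (2*M)/((6*Q)) = (2*M)*(1/(6*Q)) = M/(3*Q))
D(26 - 1*(-51), 217)/T(26) = ((⅓)*217/(26 - 1*(-51)))/(-37/16 + 14/26) = ((⅓)*217/(26 + 51))/(-37/16 + 14*(1/26)) = ((⅓)*217/77)/(-37/16 + 7/13) = ((⅓)*217*(1/77))/(-369/208) = (31/33)*(-208/369) = -6448/12177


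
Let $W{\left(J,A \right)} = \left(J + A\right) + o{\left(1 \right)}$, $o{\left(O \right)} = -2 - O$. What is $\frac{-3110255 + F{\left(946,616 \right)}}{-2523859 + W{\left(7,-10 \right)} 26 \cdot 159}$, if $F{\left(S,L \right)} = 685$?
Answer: $\frac{3109570}{2548663} \approx 1.2201$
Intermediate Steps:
$W{\left(J,A \right)} = -3 + A + J$ ($W{\left(J,A \right)} = \left(J + A\right) - 3 = \left(A + J\right) - 3 = -3 + A + J$)
$\frac{-3110255 + F{\left(946,616 \right)}}{-2523859 + W{\left(7,-10 \right)} 26 \cdot 159} = \frac{-3110255 + 685}{-2523859 + \left(-3 - 10 + 7\right) 26 \cdot 159} = - \frac{3109570}{-2523859 + \left(-6\right) 26 \cdot 159} = - \frac{3109570}{-2523859 - 24804} = - \frac{3109570}{-2548663} = \left(-3109570\right) \left(- \frac{1}{2548663}\right) = \frac{3109570}{2548663}$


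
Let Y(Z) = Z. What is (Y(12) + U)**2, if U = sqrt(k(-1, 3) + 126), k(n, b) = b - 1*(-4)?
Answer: (12 + sqrt(133))**2 ≈ 553.78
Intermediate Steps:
k(n, b) = 4 + b (k(n, b) = b + 4 = 4 + b)
U = sqrt(133) (U = sqrt((4 + 3) + 126) = sqrt(7 + 126) = sqrt(133) ≈ 11.533)
(Y(12) + U)**2 = (12 + sqrt(133))**2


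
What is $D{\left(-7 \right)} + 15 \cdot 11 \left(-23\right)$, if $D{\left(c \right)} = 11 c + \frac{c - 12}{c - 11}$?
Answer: $- \frac{69677}{18} \approx -3870.9$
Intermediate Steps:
$D{\left(c \right)} = 11 c + \frac{-12 + c}{-11 + c}$
$D{\left(-7 \right)} + 15 \cdot 11 \left(-23\right) = \frac{-12 - -840 + 11 \left(-7\right)^{2}}{-11 - 7} + 15 \cdot 11 \left(-23\right) = \frac{-12 + 840 + 11 \cdot 49}{-18} + 165 \left(-23\right) = - \frac{-12 + 840 + 539}{18} - 3795 = \left(- \frac{1}{18}\right) 1367 - 3795 = - \frac{1367}{18} - 3795 = - \frac{69677}{18}$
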